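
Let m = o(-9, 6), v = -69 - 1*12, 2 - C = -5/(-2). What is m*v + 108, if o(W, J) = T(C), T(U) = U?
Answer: 297/2 ≈ 148.50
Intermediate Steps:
C = -1/2 (C = 2 - (-5)/(-2) = 2 - (-5)*(-1)/2 = 2 - 1*5/2 = 2 - 5/2 = -1/2 ≈ -0.50000)
o(W, J) = -1/2
v = -81 (v = -69 - 12 = -81)
m = -1/2 ≈ -0.50000
m*v + 108 = -1/2*(-81) + 108 = 81/2 + 108 = 297/2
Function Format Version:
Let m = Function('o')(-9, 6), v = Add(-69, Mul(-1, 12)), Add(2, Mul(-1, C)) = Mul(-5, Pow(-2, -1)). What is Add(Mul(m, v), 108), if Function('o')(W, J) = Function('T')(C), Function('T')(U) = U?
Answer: Rational(297, 2) ≈ 148.50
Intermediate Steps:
C = Rational(-1, 2) (C = Add(2, Mul(-1, Mul(-5, Pow(-2, -1)))) = Add(2, Mul(-1, Mul(-5, Rational(-1, 2)))) = Add(2, Mul(-1, Rational(5, 2))) = Add(2, Rational(-5, 2)) = Rational(-1, 2) ≈ -0.50000)
Function('o')(W, J) = Rational(-1, 2)
v = -81 (v = Add(-69, -12) = -81)
m = Rational(-1, 2) ≈ -0.50000
Add(Mul(m, v), 108) = Add(Mul(Rational(-1, 2), -81), 108) = Add(Rational(81, 2), 108) = Rational(297, 2)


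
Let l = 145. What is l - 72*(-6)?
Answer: 577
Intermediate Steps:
l - 72*(-6) = 145 - 72*(-6) = 145 + 432 = 577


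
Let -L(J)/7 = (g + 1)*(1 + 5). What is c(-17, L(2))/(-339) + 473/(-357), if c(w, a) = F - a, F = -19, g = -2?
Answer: -46190/40341 ≈ -1.1450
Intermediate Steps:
L(J) = 42 (L(J) = -7*(-2 + 1)*(1 + 5) = -(-7)*6 = -7*(-6) = 42)
c(w, a) = -19 - a
c(-17, L(2))/(-339) + 473/(-357) = (-19 - 1*42)/(-339) + 473/(-357) = (-19 - 42)*(-1/339) + 473*(-1/357) = -61*(-1/339) - 473/357 = 61/339 - 473/357 = -46190/40341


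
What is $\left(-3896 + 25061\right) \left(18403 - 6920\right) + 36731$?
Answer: $243074426$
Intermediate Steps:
$\left(-3896 + 25061\right) \left(18403 - 6920\right) + 36731 = 21165 \cdot 11483 + 36731 = 243037695 + 36731 = 243074426$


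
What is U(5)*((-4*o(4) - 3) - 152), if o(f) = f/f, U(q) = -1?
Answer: 159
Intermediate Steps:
o(f) = 1
U(5)*((-4*o(4) - 3) - 152) = -((-4*1 - 3) - 152) = -((-4 - 3) - 152) = -(-7 - 152) = -1*(-159) = 159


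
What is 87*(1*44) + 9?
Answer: 3837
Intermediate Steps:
87*(1*44) + 9 = 87*44 + 9 = 3828 + 9 = 3837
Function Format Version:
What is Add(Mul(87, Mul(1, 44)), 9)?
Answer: 3837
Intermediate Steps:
Add(Mul(87, Mul(1, 44)), 9) = Add(Mul(87, 44), 9) = Add(3828, 9) = 3837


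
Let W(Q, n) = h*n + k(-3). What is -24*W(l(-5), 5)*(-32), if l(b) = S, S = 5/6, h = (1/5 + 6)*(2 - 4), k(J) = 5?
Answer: -43776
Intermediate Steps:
h = -62/5 (h = (⅕ + 6)*(-2) = (31/5)*(-2) = -62/5 ≈ -12.400)
S = ⅚ (S = 5*(⅙) = ⅚ ≈ 0.83333)
l(b) = ⅚
W(Q, n) = 5 - 62*n/5 (W(Q, n) = -62*n/5 + 5 = 5 - 62*n/5)
-24*W(l(-5), 5)*(-32) = -24*(5 - 62/5*5)*(-32) = -24*(5 - 62)*(-32) = -24*(-57)*(-32) = 1368*(-32) = -43776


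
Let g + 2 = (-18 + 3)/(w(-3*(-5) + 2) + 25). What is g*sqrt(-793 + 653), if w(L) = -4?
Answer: -38*I*sqrt(35)/7 ≈ -32.116*I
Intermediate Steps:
g = -19/7 (g = -2 + (-18 + 3)/(-4 + 25) = -2 - 15/21 = -2 - 15*1/21 = -2 - 5/7 = -19/7 ≈ -2.7143)
g*sqrt(-793 + 653) = -19*sqrt(-793 + 653)/7 = -38*I*sqrt(35)/7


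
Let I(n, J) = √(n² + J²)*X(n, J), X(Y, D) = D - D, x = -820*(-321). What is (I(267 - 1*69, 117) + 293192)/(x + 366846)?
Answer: 146596/315033 ≈ 0.46534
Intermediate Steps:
x = 263220
X(Y, D) = 0
I(n, J) = 0 (I(n, J) = √(n² + J²)*0 = √(J² + n²)*0 = 0)
(I(267 - 1*69, 117) + 293192)/(x + 366846) = (0 + 293192)/(263220 + 366846) = 293192/630066 = 293192*(1/630066) = 146596/315033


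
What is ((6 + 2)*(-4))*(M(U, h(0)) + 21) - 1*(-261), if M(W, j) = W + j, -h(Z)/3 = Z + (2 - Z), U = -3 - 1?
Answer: -91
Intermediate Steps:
U = -4
h(Z) = -6 (h(Z) = -3*(Z + (2 - Z)) = -3*2 = -6)
((6 + 2)*(-4))*(M(U, h(0)) + 21) - 1*(-261) = ((6 + 2)*(-4))*((-4 - 6) + 21) - 1*(-261) = (8*(-4))*(-10 + 21) + 261 = -32*11 + 261 = -352 + 261 = -91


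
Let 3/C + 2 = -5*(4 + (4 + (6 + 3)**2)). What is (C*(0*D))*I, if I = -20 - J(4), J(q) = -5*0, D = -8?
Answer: 0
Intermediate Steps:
J(q) = 0
I = -20 (I = -20 - 1*0 = -20 + 0 = -20)
C = -1/149 (C = 3/(-2 - 5*(4 + (4 + (6 + 3)**2))) = 3/(-2 - 5*(4 + (4 + 9**2))) = 3/(-2 - 5*(4 + (4 + 81))) = 3/(-2 - 5*(4 + 85)) = 3/(-2 - 5*89) = 3/(-2 - 445) = 3/(-447) = 3*(-1/447) = -1/149 ≈ -0.0067114)
(C*(0*D))*I = -0*(-8)*(-20) = -1/149*0*(-20) = 0*(-20) = 0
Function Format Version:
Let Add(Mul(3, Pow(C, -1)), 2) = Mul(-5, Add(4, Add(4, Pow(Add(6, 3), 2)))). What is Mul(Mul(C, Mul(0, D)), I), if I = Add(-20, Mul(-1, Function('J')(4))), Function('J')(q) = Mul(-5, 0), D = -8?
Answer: 0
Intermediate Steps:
Function('J')(q) = 0
I = -20 (I = Add(-20, Mul(-1, 0)) = Add(-20, 0) = -20)
C = Rational(-1, 149) (C = Mul(3, Pow(Add(-2, Mul(-5, Add(4, Add(4, Pow(Add(6, 3), 2))))), -1)) = Mul(3, Pow(Add(-2, Mul(-5, Add(4, Add(4, Pow(9, 2))))), -1)) = Mul(3, Pow(Add(-2, Mul(-5, Add(4, Add(4, 81)))), -1)) = Mul(3, Pow(Add(-2, Mul(-5, Add(4, 85))), -1)) = Mul(3, Pow(Add(-2, Mul(-5, 89)), -1)) = Mul(3, Pow(Add(-2, -445), -1)) = Mul(3, Pow(-447, -1)) = Mul(3, Rational(-1, 447)) = Rational(-1, 149) ≈ -0.0067114)
Mul(Mul(C, Mul(0, D)), I) = Mul(Mul(Rational(-1, 149), Mul(0, -8)), -20) = Mul(Mul(Rational(-1, 149), 0), -20) = Mul(0, -20) = 0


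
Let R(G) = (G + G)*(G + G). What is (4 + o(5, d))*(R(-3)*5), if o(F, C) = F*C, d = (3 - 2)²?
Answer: 1620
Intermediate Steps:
d = 1 (d = 1² = 1)
R(G) = 4*G² (R(G) = (2*G)*(2*G) = 4*G²)
o(F, C) = C*F
(4 + o(5, d))*(R(-3)*5) = (4 + 1*5)*((4*(-3)²)*5) = (4 + 5)*((4*9)*5) = 9*(36*5) = 9*180 = 1620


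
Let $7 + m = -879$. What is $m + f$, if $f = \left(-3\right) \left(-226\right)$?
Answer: $-208$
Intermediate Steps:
$m = -886$ ($m = -7 - 879 = -886$)
$f = 678$
$m + f = -886 + 678 = -208$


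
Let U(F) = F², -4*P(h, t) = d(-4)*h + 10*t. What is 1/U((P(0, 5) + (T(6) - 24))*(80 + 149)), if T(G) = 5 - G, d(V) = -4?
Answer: 4/294980625 ≈ 1.3560e-8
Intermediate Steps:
P(h, t) = h - 5*t/2 (P(h, t) = -(-4*h + 10*t)/4 = h - 5*t/2)
1/U((P(0, 5) + (T(6) - 24))*(80 + 149)) = 1/((((0 - 5/2*5) + ((5 - 1*6) - 24))*(80 + 149))²) = 1/((((0 - 25/2) + ((5 - 6) - 24))*229)²) = 1/(((-25/2 + (-1 - 24))*229)²) = 1/(((-25/2 - 25)*229)²) = 1/((-75/2*229)²) = 1/((-17175/2)²) = 1/(294980625/4) = 4/294980625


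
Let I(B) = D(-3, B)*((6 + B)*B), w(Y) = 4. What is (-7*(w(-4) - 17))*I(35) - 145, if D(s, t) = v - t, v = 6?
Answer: -3787110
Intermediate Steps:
D(s, t) = 6 - t
I(B) = B*(6 + B)*(6 - B) (I(B) = (6 - B)*((6 + B)*B) = (6 - B)*(B*(6 + B)) = B*(6 + B)*(6 - B))
(-7*(w(-4) - 17))*I(35) - 145 = (-7*(4 - 17))*(35*(36 - 1*35²)) - 145 = (-7*(-13))*(35*(36 - 1*1225)) - 145 = 91*(35*(36 - 1225)) - 145 = 91*(35*(-1189)) - 145 = 91*(-41615) - 145 = -3786965 - 145 = -3787110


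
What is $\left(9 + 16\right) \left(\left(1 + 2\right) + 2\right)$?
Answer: $125$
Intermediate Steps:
$\left(9 + 16\right) \left(\left(1 + 2\right) + 2\right) = 25 \left(3 + 2\right) = 25 \cdot 5 = 125$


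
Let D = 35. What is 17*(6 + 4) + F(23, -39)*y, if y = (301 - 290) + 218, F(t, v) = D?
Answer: 8185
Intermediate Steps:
F(t, v) = 35
y = 229 (y = 11 + 218 = 229)
17*(6 + 4) + F(23, -39)*y = 17*(6 + 4) + 35*229 = 17*10 + 8015 = 170 + 8015 = 8185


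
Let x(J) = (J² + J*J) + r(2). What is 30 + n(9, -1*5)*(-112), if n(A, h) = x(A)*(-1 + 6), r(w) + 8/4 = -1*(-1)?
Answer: -90130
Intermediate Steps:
r(w) = -1 (r(w) = -2 - 1*(-1) = -2 + 1 = -1)
x(J) = -1 + 2*J² (x(J) = (J² + J*J) - 1 = (J² + J²) - 1 = 2*J² - 1 = -1 + 2*J²)
n(A, h) = -5 + 10*A² (n(A, h) = (-1 + 2*A²)*(-1 + 6) = (-1 + 2*A²)*5 = -5 + 10*A²)
30 + n(9, -1*5)*(-112) = 30 + (-5 + 10*9²)*(-112) = 30 + (-5 + 10*81)*(-112) = 30 + (-5 + 810)*(-112) = 30 + 805*(-112) = 30 - 90160 = -90130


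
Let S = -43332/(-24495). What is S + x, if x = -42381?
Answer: -15044627/355 ≈ -42379.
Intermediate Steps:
S = 628/355 (S = -43332*(-1/24495) = 628/355 ≈ 1.7690)
S + x = 628/355 - 42381 = -15044627/355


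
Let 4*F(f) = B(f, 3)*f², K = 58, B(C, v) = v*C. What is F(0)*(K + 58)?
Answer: 0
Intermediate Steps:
B(C, v) = C*v
F(f) = 3*f³/4 (F(f) = ((f*3)*f²)/4 = ((3*f)*f²)/4 = (3*f³)/4 = 3*f³/4)
F(0)*(K + 58) = ((¾)*0³)*(58 + 58) = ((¾)*0)*116 = 0*116 = 0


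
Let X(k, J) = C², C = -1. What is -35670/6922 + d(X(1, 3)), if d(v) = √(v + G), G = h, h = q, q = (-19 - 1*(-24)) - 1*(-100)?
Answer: -17835/3461 + √106 ≈ 5.1425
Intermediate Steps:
X(k, J) = 1 (X(k, J) = (-1)² = 1)
q = 105 (q = (-19 + 24) + 100 = 5 + 100 = 105)
h = 105
G = 105
d(v) = √(105 + v) (d(v) = √(v + 105) = √(105 + v))
-35670/6922 + d(X(1, 3)) = -35670/6922 + √(105 + 1) = -35670*1/6922 + √106 = -17835/3461 + √106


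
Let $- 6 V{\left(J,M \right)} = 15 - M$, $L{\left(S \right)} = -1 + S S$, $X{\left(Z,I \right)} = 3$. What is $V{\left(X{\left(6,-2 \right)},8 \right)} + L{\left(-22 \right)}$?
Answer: $\frac{2891}{6} \approx 481.83$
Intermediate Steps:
$L{\left(S \right)} = -1 + S^{2}$
$V{\left(J,M \right)} = - \frac{5}{2} + \frac{M}{6}$ ($V{\left(J,M \right)} = - \frac{15 - M}{6} = - \frac{5}{2} + \frac{M}{6}$)
$V{\left(X{\left(6,-2 \right)},8 \right)} + L{\left(-22 \right)} = \left(- \frac{5}{2} + \frac{1}{6} \cdot 8\right) - \left(1 - \left(-22\right)^{2}\right) = \left(- \frac{5}{2} + \frac{4}{3}\right) + \left(-1 + 484\right) = - \frac{7}{6} + 483 = \frac{2891}{6}$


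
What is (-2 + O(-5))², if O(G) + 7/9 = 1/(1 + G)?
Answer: 11881/1296 ≈ 9.1674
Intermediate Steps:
O(G) = -7/9 + 1/(1 + G)
(-2 + O(-5))² = (-2 + (2 - 7*(-5))/(9*(1 - 5)))² = (-2 + (⅑)*(2 + 35)/(-4))² = (-2 + (⅑)*(-¼)*37)² = (-2 - 37/36)² = (-109/36)² = 11881/1296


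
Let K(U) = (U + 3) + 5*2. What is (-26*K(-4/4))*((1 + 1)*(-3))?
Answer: 1872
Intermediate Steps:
K(U) = 13 + U (K(U) = (3 + U) + 10 = 13 + U)
(-26*K(-4/4))*((1 + 1)*(-3)) = (-26*(13 - 4/4))*((1 + 1)*(-3)) = (-26*(13 - 4*¼))*(2*(-3)) = -26*(13 - 1)*(-6) = -26*12*(-6) = -312*(-6) = 1872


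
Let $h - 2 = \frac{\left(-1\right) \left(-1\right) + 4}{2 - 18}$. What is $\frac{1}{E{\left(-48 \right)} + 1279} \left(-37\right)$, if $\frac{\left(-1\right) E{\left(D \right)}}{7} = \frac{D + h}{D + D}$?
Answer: $- \frac{18944}{653119} \approx -0.029005$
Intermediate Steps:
$h = \frac{27}{16}$ ($h = 2 + \frac{\left(-1\right) \left(-1\right) + 4}{2 - 18} = 2 + \frac{1 + 4}{-16} = 2 + 5 \left(- \frac{1}{16}\right) = 2 - \frac{5}{16} = \frac{27}{16} \approx 1.6875$)
$E{\left(D \right)} = - \frac{7 \left(\frac{27}{16} + D\right)}{2 D}$ ($E{\left(D \right)} = - 7 \frac{D + \frac{27}{16}}{D + D} = - 7 \frac{\frac{27}{16} + D}{2 D} = - \frac{7 \left(\frac{27}{16} + D\right)}{2 D}$)
$\frac{1}{E{\left(-48 \right)} + 1279} \left(-37\right) = \frac{1}{\frac{7 \left(-27 - -768\right)}{32 \left(-48\right)} + 1279} \left(-37\right) = \frac{1}{\frac{7}{32} \left(- \frac{1}{48}\right) \left(-27 + 768\right) + 1279} \left(-37\right) = \frac{1}{\frac{7}{32} \left(- \frac{1}{48}\right) 741 + 1279} \left(-37\right) = \frac{1}{- \frac{1729}{512} + 1279} \left(-37\right) = \frac{1}{\frac{653119}{512}} \left(-37\right) = \frac{512}{653119} \left(-37\right) = - \frac{18944}{653119}$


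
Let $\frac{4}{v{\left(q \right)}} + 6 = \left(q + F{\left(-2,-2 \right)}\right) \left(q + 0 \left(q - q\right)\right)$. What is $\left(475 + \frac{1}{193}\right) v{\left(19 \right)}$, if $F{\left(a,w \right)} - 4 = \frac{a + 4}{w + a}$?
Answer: $\frac{733408}{162699} \approx 4.5078$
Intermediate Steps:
$F{\left(a,w \right)} = 4 + \frac{4 + a}{a + w}$ ($F{\left(a,w \right)} = 4 + \frac{a + 4}{w + a} = 4 + \frac{4 + a}{a + w}$)
$v{\left(q \right)} = \frac{4}{-6 + q \left(\frac{7}{2} + q\right)}$ ($v{\left(q \right)} = \frac{4}{-6 + \left(q + \frac{4 + 4 \left(-2\right) + 5 \left(-2\right)}{-2 - 2}\right) \left(q + 0 \left(q - q\right)\right)} = \frac{4}{-6 + \left(q + \frac{4 - 8 - 10}{-4}\right) \left(q + 0 \cdot 0\right)} = \frac{4}{-6 + \left(q - - \frac{7}{2}\right) \left(q + 0\right)} = \frac{4}{-6 + \left(q + \frac{7}{2}\right) q} = \frac{4}{-6 + \left(\frac{7}{2} + q\right) q} = \frac{4}{-6 + q \left(\frac{7}{2} + q\right)}$)
$\left(475 + \frac{1}{193}\right) v{\left(19 \right)} = \left(475 + \frac{1}{193}\right) \frac{8}{-12 + 2 \cdot 19^{2} + 7 \cdot 19} = \left(475 + \frac{1}{193}\right) \frac{8}{-12 + 2 \cdot 361 + 133} = \frac{91676 \frac{8}{-12 + 722 + 133}}{193} = \frac{91676 \cdot \frac{8}{843}}{193} = \frac{91676 \cdot 8 \cdot \frac{1}{843}}{193} = \frac{91676}{193} \cdot \frac{8}{843} = \frac{733408}{162699}$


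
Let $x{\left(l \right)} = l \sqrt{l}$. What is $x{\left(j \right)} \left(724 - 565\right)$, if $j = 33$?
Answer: $5247 \sqrt{33} \approx 30142.0$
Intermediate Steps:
$x{\left(l \right)} = l^{\frac{3}{2}}$
$x{\left(j \right)} \left(724 - 565\right) = 33^{\frac{3}{2}} \left(724 - 565\right) = 33 \sqrt{33} \cdot 159 = 5247 \sqrt{33}$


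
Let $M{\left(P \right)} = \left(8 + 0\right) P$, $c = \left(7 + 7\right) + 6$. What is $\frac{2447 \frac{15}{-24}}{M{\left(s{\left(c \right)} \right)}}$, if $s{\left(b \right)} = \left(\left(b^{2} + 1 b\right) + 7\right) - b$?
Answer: $- \frac{12235}{26048} \approx -0.46971$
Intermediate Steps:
$c = 20$ ($c = 14 + 6 = 20$)
$s{\left(b \right)} = 7 + b^{2}$ ($s{\left(b \right)} = \left(\left(b^{2} + b\right) + 7\right) - b = \left(\left(b + b^{2}\right) + 7\right) - b = \left(7 + b + b^{2}\right) - b = 7 + b^{2}$)
$M{\left(P \right)} = 8 P$
$\frac{2447 \frac{15}{-24}}{M{\left(s{\left(c \right)} \right)}} = \frac{2447 \frac{15}{-24}}{8 \left(7 + 20^{2}\right)} = \frac{2447 \cdot 15 \left(- \frac{1}{24}\right)}{8 \left(7 + 400\right)} = \frac{2447 \left(- \frac{5}{8}\right)}{8 \cdot 407} = - \frac{12235}{8 \cdot 3256} = \left(- \frac{12235}{8}\right) \frac{1}{3256} = - \frac{12235}{26048}$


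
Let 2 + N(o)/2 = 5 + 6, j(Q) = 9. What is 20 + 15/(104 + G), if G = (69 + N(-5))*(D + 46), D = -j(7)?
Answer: 66475/3323 ≈ 20.005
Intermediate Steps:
N(o) = 18 (N(o) = -4 + 2*(5 + 6) = -4 + 2*11 = -4 + 22 = 18)
D = -9 (D = -1*9 = -9)
G = 3219 (G = (69 + 18)*(-9 + 46) = 87*37 = 3219)
20 + 15/(104 + G) = 20 + 15/(104 + 3219) = 20 + 15/3323 = 66475/3323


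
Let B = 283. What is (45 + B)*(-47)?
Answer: -15416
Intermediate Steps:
(45 + B)*(-47) = (45 + 283)*(-47) = 328*(-47) = -15416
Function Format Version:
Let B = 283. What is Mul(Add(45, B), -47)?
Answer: -15416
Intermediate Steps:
Mul(Add(45, B), -47) = Mul(Add(45, 283), -47) = Mul(328, -47) = -15416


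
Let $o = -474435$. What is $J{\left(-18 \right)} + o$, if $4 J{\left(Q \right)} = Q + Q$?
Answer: $-474444$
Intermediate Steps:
$J{\left(Q \right)} = \frac{Q}{2}$ ($J{\left(Q \right)} = \frac{Q + Q}{4} = \frac{2 Q}{4} = \frac{Q}{2}$)
$J{\left(-18 \right)} + o = \frac{1}{2} \left(-18\right) - 474435 = -9 - 474435 = -474444$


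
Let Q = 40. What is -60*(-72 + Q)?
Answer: 1920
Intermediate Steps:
-60*(-72 + Q) = -60*(-72 + 40) = -60*(-32) = 1920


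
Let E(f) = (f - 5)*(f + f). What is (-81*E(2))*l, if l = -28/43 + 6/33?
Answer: -215784/473 ≈ -456.20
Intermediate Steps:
E(f) = 2*f*(-5 + f) (E(f) = (-5 + f)*(2*f) = 2*f*(-5 + f))
l = -222/473 (l = -28*1/43 + 6*(1/33) = -28/43 + 2/11 = -222/473 ≈ -0.46934)
(-81*E(2))*l = -162*2*(-5 + 2)*(-222/473) = -162*2*(-3)*(-222/473) = -81*(-12)*(-222/473) = 972*(-222/473) = -215784/473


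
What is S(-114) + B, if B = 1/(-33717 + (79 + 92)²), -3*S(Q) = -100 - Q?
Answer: -6963/1492 ≈ -4.6669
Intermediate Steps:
S(Q) = 100/3 + Q/3 (S(Q) = -(-100 - Q)/3 = 100/3 + Q/3)
B = -1/4476 (B = 1/(-33717 + 171²) = 1/(-33717 + 29241) = 1/(-4476) = -1/4476 ≈ -0.00022341)
S(-114) + B = (100/3 + (⅓)*(-114)) - 1/4476 = (100/3 - 38) - 1/4476 = -14/3 - 1/4476 = -6963/1492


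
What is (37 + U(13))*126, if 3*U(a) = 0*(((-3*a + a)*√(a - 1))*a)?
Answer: 4662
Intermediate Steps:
U(a) = 0 (U(a) = (0*(((-3*a + a)*√(a - 1))*a))/3 = (0*(((-2*a)*√(-1 + a))*a))/3 = (0*((-2*a*√(-1 + a))*a))/3 = (0*(-2*a²*√(-1 + a)))/3 = (⅓)*0 = 0)
(37 + U(13))*126 = (37 + 0)*126 = 37*126 = 4662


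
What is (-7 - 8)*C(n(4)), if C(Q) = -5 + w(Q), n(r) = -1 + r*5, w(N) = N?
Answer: -210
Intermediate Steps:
n(r) = -1 + 5*r
C(Q) = -5 + Q
(-7 - 8)*C(n(4)) = (-7 - 8)*(-5 + (-1 + 5*4)) = -15*(-5 + (-1 + 20)) = -15*(-5 + 19) = -15*14 = -210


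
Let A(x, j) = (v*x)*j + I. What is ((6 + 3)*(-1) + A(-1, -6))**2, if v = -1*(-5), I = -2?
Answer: 361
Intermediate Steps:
v = 5
A(x, j) = -2 + 5*j*x (A(x, j) = (5*x)*j - 2 = 5*j*x - 2 = -2 + 5*j*x)
((6 + 3)*(-1) + A(-1, -6))**2 = ((6 + 3)*(-1) + (-2 + 5*(-6)*(-1)))**2 = (9*(-1) + (-2 + 30))**2 = (-9 + 28)**2 = 19**2 = 361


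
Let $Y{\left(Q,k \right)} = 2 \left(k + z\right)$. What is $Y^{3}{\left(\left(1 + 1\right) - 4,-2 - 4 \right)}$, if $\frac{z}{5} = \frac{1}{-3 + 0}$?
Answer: $- \frac{97336}{27} \approx -3605.0$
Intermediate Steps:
$z = - \frac{5}{3}$ ($z = \frac{5}{-3 + 0} = \frac{5}{-3} = 5 \left(- \frac{1}{3}\right) = - \frac{5}{3} \approx -1.6667$)
$Y{\left(Q,k \right)} = - \frac{10}{3} + 2 k$ ($Y{\left(Q,k \right)} = 2 \left(k - \frac{5}{3}\right) = 2 \left(- \frac{5}{3} + k\right) = - \frac{10}{3} + 2 k$)
$Y^{3}{\left(\left(1 + 1\right) - 4,-2 - 4 \right)} = \left(- \frac{10}{3} + 2 \left(-2 - 4\right)\right)^{3} = \left(- \frac{10}{3} + 2 \left(-6\right)\right)^{3} = \left(- \frac{10}{3} - 12\right)^{3} = \left(- \frac{46}{3}\right)^{3} = - \frac{97336}{27}$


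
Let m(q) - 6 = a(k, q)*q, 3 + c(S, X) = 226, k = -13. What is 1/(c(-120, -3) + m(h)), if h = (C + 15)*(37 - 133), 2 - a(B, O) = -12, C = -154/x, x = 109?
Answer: -109/1965503 ≈ -5.5457e-5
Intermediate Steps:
C = -154/109 ≈ -1.4128
a(B, O) = 14 (a(B, O) = 2 - 1*(-12) = 2 + 12 = 14)
c(S, X) = 223 (c(S, X) = -3 + 226 = 223)
h = -142176/109 (h = (-154/109 + 15)*(37 - 133) = (1481/109)*(-96) = -142176/109 ≈ -1304.4)
m(q) = 6 + 14*q
1/(c(-120, -3) + m(h)) = 1/(223 + (6 + 14*(-142176/109))) = 1/(223 + (6 - 1990464/109)) = 1/(223 - 1989810/109) = 1/(-1965503/109) = -109/1965503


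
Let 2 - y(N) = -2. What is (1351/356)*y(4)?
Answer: 1351/89 ≈ 15.180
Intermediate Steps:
y(N) = 4 (y(N) = 2 - 1*(-2) = 2 + 2 = 4)
(1351/356)*y(4) = (1351/356)*4 = 1351/89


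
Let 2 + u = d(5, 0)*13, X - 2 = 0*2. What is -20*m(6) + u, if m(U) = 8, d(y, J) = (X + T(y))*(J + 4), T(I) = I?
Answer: 202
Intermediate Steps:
X = 2 (X = 2 + 0*2 = 2 + 0 = 2)
d(y, J) = (2 + y)*(4 + J) (d(y, J) = (2 + y)*(J + 4) = (2 + y)*(4 + J))
u = 362 (u = -2 + (8 + 2*0 + 4*5 + 0*5)*13 = -2 + (8 + 0 + 20 + 0)*13 = -2 + 28*13 = -2 + 364 = 362)
-20*m(6) + u = -20*8 + 362 = -160 + 362 = 202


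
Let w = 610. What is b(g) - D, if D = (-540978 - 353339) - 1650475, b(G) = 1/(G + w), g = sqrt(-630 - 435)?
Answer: 189925461458/74633 - I*sqrt(1065)/373165 ≈ 2.5448e+6 - 8.7453e-5*I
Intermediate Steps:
g = I*sqrt(1065) (g = sqrt(-1065) = I*sqrt(1065) ≈ 32.634*I)
b(G) = 1/(610 + G) (b(G) = 1/(G + 610) = 1/(610 + G))
D = -2544792 (D = -894317 - 1650475 = -2544792)
b(g) - D = 1/(610 + I*sqrt(1065)) - 1*(-2544792) = 1/(610 + I*sqrt(1065)) + 2544792 = 2544792 + 1/(610 + I*sqrt(1065))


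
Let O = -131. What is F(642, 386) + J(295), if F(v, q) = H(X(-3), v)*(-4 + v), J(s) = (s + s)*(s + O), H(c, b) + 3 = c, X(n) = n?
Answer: 92932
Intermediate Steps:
H(c, b) = -3 + c
J(s) = 2*s*(-131 + s) (J(s) = (s + s)*(s - 131) = (2*s)*(-131 + s) = 2*s*(-131 + s))
F(v, q) = 24 - 6*v (F(v, q) = (-3 - 3)*(-4 + v) = -6*(-4 + v) = 24 - 6*v)
F(642, 386) + J(295) = (24 - 6*642) + 2*295*(-131 + 295) = (24 - 3852) + 2*295*164 = -3828 + 96760 = 92932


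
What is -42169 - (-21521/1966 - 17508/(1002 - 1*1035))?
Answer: -923183639/21626 ≈ -42689.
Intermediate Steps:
-42169 - (-21521/1966 - 17508/(1002 - 1*1035)) = -42169 - (-21521*1/1966 - 17508/(1002 - 1035)) = -42169 - (-21521/1966 - 17508/(-33)) = -42169 - (-21521/1966 - 17508*(-1/33)) = -42169 - (-21521/1966 + 5836/11) = -42169 - 1*11236845/21626 = -42169 - 11236845/21626 = -923183639/21626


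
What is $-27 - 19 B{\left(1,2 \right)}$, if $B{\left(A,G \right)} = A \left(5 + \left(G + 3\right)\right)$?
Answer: $-217$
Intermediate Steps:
$B{\left(A,G \right)} = A \left(8 + G\right)$ ($B{\left(A,G \right)} = A \left(5 + \left(3 + G\right)\right) = A \left(8 + G\right)$)
$-27 - 19 B{\left(1,2 \right)} = -27 - 19 \cdot 1 \left(8 + 2\right) = -27 - 19 \cdot 1 \cdot 10 = -27 - 190 = -217$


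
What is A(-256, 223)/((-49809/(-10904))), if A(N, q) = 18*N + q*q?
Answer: 491999384/49809 ≈ 9877.7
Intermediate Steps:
A(N, q) = q² + 18*N (A(N, q) = 18*N + q² = q² + 18*N)
A(-256, 223)/((-49809/(-10904))) = (223² + 18*(-256))/((-49809/(-10904))) = (49729 - 4608)/((-49809*(-1/10904))) = 45121/(49809/10904) = 45121*(10904/49809) = 491999384/49809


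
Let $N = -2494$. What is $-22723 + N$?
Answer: $-25217$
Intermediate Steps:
$-22723 + N = -22723 - 2494 = -25217$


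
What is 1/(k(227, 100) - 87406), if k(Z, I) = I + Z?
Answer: -1/87079 ≈ -1.1484e-5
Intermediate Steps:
1/(k(227, 100) - 87406) = 1/((100 + 227) - 87406) = 1/(327 - 87406) = 1/(-87079) = -1/87079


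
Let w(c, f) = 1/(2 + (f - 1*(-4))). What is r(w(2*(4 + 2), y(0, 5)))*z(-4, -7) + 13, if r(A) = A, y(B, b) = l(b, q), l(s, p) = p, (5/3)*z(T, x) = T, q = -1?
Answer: 313/25 ≈ 12.520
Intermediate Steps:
z(T, x) = 3*T/5
y(B, b) = -1
w(c, f) = 1/(6 + f) (w(c, f) = 1/(2 + (f + 4)) = 1/(2 + (4 + f)) = 1/(6 + f))
r(w(2*(4 + 2), y(0, 5)))*z(-4, -7) + 13 = ((⅗)*(-4))/(6 - 1) + 13 = -12/5/5 + 13 = (⅕)*(-12/5) + 13 = -12/25 + 13 = 313/25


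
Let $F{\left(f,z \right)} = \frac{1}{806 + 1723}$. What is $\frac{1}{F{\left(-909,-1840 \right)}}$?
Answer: $2529$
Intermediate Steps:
$F{\left(f,z \right)} = \frac{1}{2529}$
$\frac{1}{F{\left(-909,-1840 \right)}} = \frac{1}{\frac{1}{2529}} = 2529$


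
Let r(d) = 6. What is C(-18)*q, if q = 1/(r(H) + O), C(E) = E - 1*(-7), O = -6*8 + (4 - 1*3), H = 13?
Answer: 11/41 ≈ 0.26829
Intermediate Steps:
O = -47 (O = -48 + (4 - 3) = -48 + 1 = -47)
C(E) = 7 + E (C(E) = E + 7 = 7 + E)
q = -1/41 (q = 1/(6 - 47) = 1/(-41) = -1/41 ≈ -0.024390)
C(-18)*q = (7 - 18)*(-1/41) = -11*(-1/41) = 11/41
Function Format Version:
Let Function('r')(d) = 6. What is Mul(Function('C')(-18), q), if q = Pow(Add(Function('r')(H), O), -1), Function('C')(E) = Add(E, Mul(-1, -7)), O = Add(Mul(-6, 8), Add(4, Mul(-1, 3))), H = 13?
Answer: Rational(11, 41) ≈ 0.26829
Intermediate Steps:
O = -47 (O = Add(-48, Add(4, -3)) = Add(-48, 1) = -47)
Function('C')(E) = Add(7, E) (Function('C')(E) = Add(E, 7) = Add(7, E))
q = Rational(-1, 41) (q = Pow(Add(6, -47), -1) = Pow(-41, -1) = Rational(-1, 41) ≈ -0.024390)
Mul(Function('C')(-18), q) = Mul(Add(7, -18), Rational(-1, 41)) = Mul(-11, Rational(-1, 41)) = Rational(11, 41)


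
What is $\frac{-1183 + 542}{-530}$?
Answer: $\frac{641}{530} \approx 1.2094$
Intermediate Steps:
$\frac{-1183 + 542}{-530} = \left(-641\right) \left(- \frac{1}{530}\right) = \frac{641}{530}$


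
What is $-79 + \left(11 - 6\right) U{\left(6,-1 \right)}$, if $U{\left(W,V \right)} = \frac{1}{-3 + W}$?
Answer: $- \frac{232}{3} \approx -77.333$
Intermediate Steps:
$-79 + \left(11 - 6\right) U{\left(6,-1 \right)} = -79 + \frac{11 - 6}{-3 + 6} = -79 + \frac{5}{3} = - \frac{232}{3}$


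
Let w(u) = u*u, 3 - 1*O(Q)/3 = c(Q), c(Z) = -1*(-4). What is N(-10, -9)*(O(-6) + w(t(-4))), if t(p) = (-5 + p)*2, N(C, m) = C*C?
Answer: 32100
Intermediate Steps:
N(C, m) = C**2
t(p) = -10 + 2*p
c(Z) = 4
O(Q) = -3 (O(Q) = 9 - 3*4 = 9 - 12 = -3)
w(u) = u**2
N(-10, -9)*(O(-6) + w(t(-4))) = (-10)**2*(-3 + (-10 + 2*(-4))**2) = 100*(-3 + (-10 - 8)**2) = 100*(-3 + (-18)**2) = 100*(-3 + 324) = 100*321 = 32100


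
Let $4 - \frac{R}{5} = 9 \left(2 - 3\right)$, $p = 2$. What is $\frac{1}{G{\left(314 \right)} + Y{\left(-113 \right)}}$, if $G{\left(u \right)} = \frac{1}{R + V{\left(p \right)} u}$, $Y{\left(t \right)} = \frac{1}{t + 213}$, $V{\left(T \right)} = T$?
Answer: $\frac{69300}{793} \approx 87.39$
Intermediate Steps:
$Y{\left(t \right)} = \frac{1}{213 + t}$
$R = 65$ ($R = 20 - 5 \cdot 9 \left(2 - 3\right) = 20 - 5 \cdot 9 \left(-1\right) = 20 - -45 = 20 + 45 = 65$)
$G{\left(u \right)} = \frac{1}{65 + 2 u}$
$\frac{1}{G{\left(314 \right)} + Y{\left(-113 \right)}} = \frac{1}{\frac{1}{65 + 2 \cdot 314} + \frac{1}{213 - 113}} = \frac{1}{\frac{1}{65 + 628} + \frac{1}{100}} = \frac{1}{\frac{1}{693} + \frac{1}{100}} = \frac{1}{\frac{793}{69300}} = \frac{69300}{793}$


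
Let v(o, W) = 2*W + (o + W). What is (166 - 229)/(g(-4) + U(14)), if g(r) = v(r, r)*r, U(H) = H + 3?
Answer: -7/9 ≈ -0.77778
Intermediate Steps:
v(o, W) = o + 3*W (v(o, W) = 2*W + (W + o) = o + 3*W)
U(H) = 3 + H
g(r) = 4*r² (g(r) = (r + 3*r)*r = (4*r)*r = 4*r²)
(166 - 229)/(g(-4) + U(14)) = (166 - 229)/(4*(-4)² + (3 + 14)) = -63/(4*16 + 17) = -63/(64 + 17) = -63/81 = -63*1/81 = -7/9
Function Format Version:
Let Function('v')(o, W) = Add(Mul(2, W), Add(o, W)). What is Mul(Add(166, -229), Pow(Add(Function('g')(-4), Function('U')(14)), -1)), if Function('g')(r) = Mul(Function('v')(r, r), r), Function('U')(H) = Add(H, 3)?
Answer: Rational(-7, 9) ≈ -0.77778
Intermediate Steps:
Function('v')(o, W) = Add(o, Mul(3, W)) (Function('v')(o, W) = Add(Mul(2, W), Add(W, o)) = Add(o, Mul(3, W)))
Function('U')(H) = Add(3, H)
Function('g')(r) = Mul(4, Pow(r, 2)) (Function('g')(r) = Mul(Add(r, Mul(3, r)), r) = Mul(Mul(4, r), r) = Mul(4, Pow(r, 2)))
Mul(Add(166, -229), Pow(Add(Function('g')(-4), Function('U')(14)), -1)) = Mul(Add(166, -229), Pow(Add(Mul(4, Pow(-4, 2)), Add(3, 14)), -1)) = Mul(-63, Pow(Add(Mul(4, 16), 17), -1)) = Mul(-63, Pow(Add(64, 17), -1)) = Mul(-63, Pow(81, -1)) = Mul(-63, Rational(1, 81)) = Rational(-7, 9)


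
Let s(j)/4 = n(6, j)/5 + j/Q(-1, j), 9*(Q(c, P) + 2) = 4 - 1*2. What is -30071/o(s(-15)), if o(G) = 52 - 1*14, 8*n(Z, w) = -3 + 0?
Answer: -30071/38 ≈ -791.34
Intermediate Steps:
Q(c, P) = -16/9 (Q(c, P) = -2 + (4 - 1*2)/9 = -2 + (4 - 2)/9 = -2 + (⅑)*2 = -2 + 2/9 = -16/9)
n(Z, w) = -3/8 (n(Z, w) = (-3 + 0)/8 = (⅛)*(-3) = -3/8)
s(j) = -3/10 - 9*j/4 (s(j) = 4*(-3/8/5 + j/(-16/9)) = 4*(-3/8*⅕ + j*(-9/16)) = 4*(-3/40 - 9*j/16) = -3/10 - 9*j/4)
o(G) = 38 (o(G) = 52 - 14 = 38)
-30071/o(s(-15)) = -30071/38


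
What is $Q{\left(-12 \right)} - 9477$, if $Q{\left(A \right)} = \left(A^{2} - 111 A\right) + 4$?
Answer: $-7997$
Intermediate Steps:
$Q{\left(A \right)} = 4 + A^{2} - 111 A$
$Q{\left(-12 \right)} - 9477 = \left(4 + \left(-12\right)^{2} - -1332\right) - 9477 = \left(4 + 144 + 1332\right) - 9477 = 1480 - 9477 = -7997$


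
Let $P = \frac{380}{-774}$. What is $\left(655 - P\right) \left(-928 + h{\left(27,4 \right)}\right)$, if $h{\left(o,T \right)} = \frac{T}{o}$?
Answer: $- \frac{6355066100}{10449} \approx -6.082 \cdot 10^{5}$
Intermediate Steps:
$P = - \frac{190}{387}$ ($P = 380 \left(- \frac{1}{774}\right) = - \frac{190}{387} \approx -0.49096$)
$\left(655 - P\right) \left(-928 + h{\left(27,4 \right)}\right) = \left(655 - - \frac{190}{387}\right) \left(-928 + \frac{4}{27}\right) = \left(655 + \frac{190}{387}\right) \left(-928 + 4 \cdot \frac{1}{27}\right) = \frac{253675 \left(-928 + \frac{4}{27}\right)}{387} = \frac{253675}{387} \left(- \frac{25052}{27}\right) = - \frac{6355066100}{10449}$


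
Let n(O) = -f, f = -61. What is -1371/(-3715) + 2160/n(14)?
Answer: 8108031/226615 ≈ 35.779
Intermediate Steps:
n(O) = 61 (n(O) = -1*(-61) = 61)
-1371/(-3715) + 2160/n(14) = -1371/(-3715) + 2160/61 = -1371*(-1/3715) + 2160*(1/61) = 1371/3715 + 2160/61 = 8108031/226615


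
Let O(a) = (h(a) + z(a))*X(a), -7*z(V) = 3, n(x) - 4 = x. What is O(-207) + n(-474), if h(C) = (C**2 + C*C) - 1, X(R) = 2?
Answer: 1196462/7 ≈ 1.7092e+5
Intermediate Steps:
n(x) = 4 + x
h(C) = -1 + 2*C**2 (h(C) = (C**2 + C**2) - 1 = 2*C**2 - 1 = -1 + 2*C**2)
z(V) = -3/7 (z(V) = -1/7*3 = -3/7)
O(a) = -20/7 + 4*a**2 (O(a) = ((-1 + 2*a**2) - 3/7)*2 = (-10/7 + 2*a**2)*2 = -20/7 + 4*a**2)
O(-207) + n(-474) = (-20/7 + 4*(-207)**2) + (4 - 474) = (-20/7 + 4*42849) - 470 = (-20/7 + 171396) - 470 = 1199752/7 - 470 = 1196462/7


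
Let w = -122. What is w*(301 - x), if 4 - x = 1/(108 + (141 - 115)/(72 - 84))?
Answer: -23009322/635 ≈ -36235.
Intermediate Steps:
x = 2534/635 (x = 4 - 1/(108 + (141 - 115)/(72 - 84)) = 4 - 1/(108 + 26/(-12)) = 4 - 1/(108 + 26*(-1/12)) = 4 - 1/(108 - 13/6) = 4 - 1/635/6 = 4 - 1*6/635 = 4 - 6/635 = 2534/635 ≈ 3.9906)
w*(301 - x) = -122*(301 - 1*2534/635) = -122*(301 - 2534/635) = -122*188601/635 = -23009322/635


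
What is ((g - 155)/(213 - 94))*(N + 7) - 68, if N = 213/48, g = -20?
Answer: -23071/272 ≈ -84.820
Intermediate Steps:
N = 71/16 (N = 213*(1/48) = 71/16 ≈ 4.4375)
((g - 155)/(213 - 94))*(N + 7) - 68 = ((-20 - 155)/(213 - 94))*(71/16 + 7) - 68 = -175/119*(183/16) - 68 = -175*1/119*(183/16) - 68 = -25/17*183/16 - 68 = -4575/272 - 68 = -23071/272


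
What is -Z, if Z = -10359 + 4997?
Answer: 5362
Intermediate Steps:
Z = -5362
-Z = -1*(-5362) = 5362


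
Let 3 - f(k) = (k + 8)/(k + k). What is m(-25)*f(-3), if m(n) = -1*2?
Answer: -23/3 ≈ -7.6667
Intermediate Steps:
m(n) = -2
f(k) = 3 - (8 + k)/(2*k) (f(k) = 3 - (k + 8)/(k + k) = 3 - (8 + k)/(2*k))
m(-25)*f(-3) = -2*(5/2 - 4/(-3)) = -2*(5/2 - 4*(-⅓)) = -2*(5/2 + 4/3) = -2*23/6 = -23/3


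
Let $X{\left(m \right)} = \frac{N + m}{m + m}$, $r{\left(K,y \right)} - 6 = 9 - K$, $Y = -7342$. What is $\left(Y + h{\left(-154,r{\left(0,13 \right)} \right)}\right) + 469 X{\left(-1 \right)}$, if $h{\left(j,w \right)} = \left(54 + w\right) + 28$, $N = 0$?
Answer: $- \frac{14021}{2} \approx -7010.5$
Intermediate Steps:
$r{\left(K,y \right)} = 15 - K$ ($r{\left(K,y \right)} = 6 - \left(-9 + K\right) = 15 - K$)
$X{\left(m \right)} = \frac{1}{2}$ ($X{\left(m \right)} = \frac{0 + m}{m + m} = \frac{m}{2 m} = m \frac{1}{2 m} = \frac{1}{2}$)
$h{\left(j,w \right)} = 82 + w$
$\left(Y + h{\left(-154,r{\left(0,13 \right)} \right)}\right) + 469 X{\left(-1 \right)} = \left(-7342 + \left(82 + \left(15 - 0\right)\right)\right) + 469 \cdot \frac{1}{2} = \left(-7342 + \left(82 + \left(15 + 0\right)\right)\right) + \frac{469}{2} = \left(-7342 + \left(82 + 15\right)\right) + \frac{469}{2} = \left(-7342 + 97\right) + \frac{469}{2} = -7245 + \frac{469}{2} = - \frac{14021}{2}$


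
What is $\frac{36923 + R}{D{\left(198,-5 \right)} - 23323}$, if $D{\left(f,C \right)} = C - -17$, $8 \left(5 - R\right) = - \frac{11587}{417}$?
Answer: $- \frac{123203395}{77765496} \approx -1.5843$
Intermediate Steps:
$R = \frac{28267}{3336}$ ($R = 5 - \frac{\left(-11587\right) \frac{1}{417}}{8} = 5 - - \frac{11587}{3336} = 5 + \frac{11587}{3336} = \frac{28267}{3336} \approx 8.4733$)
$D{\left(f,C \right)} = 17 + C$ ($D{\left(f,C \right)} = C + 17 = 17 + C$)
$\frac{36923 + R}{D{\left(198,-5 \right)} - 23323} = \frac{36923 + \frac{28267}{3336}}{\left(17 - 5\right) - 23323} = \frac{123203395}{3336 \left(12 - 23323\right)} = \frac{123203395}{3336 \left(-23311\right)} = \frac{123203395}{3336} \left(- \frac{1}{23311}\right) = - \frac{123203395}{77765496}$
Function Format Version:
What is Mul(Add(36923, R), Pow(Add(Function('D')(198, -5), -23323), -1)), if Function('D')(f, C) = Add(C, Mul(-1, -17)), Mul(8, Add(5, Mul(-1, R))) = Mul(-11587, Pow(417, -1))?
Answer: Rational(-123203395, 77765496) ≈ -1.5843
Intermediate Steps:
R = Rational(28267, 3336) (R = Add(5, Mul(Rational(-1, 8), Mul(-11587, Pow(417, -1)))) = Add(5, Mul(Rational(-1, 8), Mul(-11587, Rational(1, 417)))) = Add(5, Mul(Rational(-1, 8), Rational(-11587, 417))) = Add(5, Rational(11587, 3336)) = Rational(28267, 3336) ≈ 8.4733)
Function('D')(f, C) = Add(17, C) (Function('D')(f, C) = Add(C, 17) = Add(17, C))
Mul(Add(36923, R), Pow(Add(Function('D')(198, -5), -23323), -1)) = Mul(Add(36923, Rational(28267, 3336)), Pow(Add(Add(17, -5), -23323), -1)) = Mul(Rational(123203395, 3336), Pow(Add(12, -23323), -1)) = Mul(Rational(123203395, 3336), Pow(-23311, -1)) = Mul(Rational(123203395, 3336), Rational(-1, 23311)) = Rational(-123203395, 77765496)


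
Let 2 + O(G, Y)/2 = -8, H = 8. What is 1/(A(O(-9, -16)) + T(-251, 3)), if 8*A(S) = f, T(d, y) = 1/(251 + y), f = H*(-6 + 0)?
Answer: -254/1523 ≈ -0.16678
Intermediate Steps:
O(G, Y) = -20 (O(G, Y) = -4 + 2*(-8) = -4 - 16 = -20)
f = -48 (f = 8*(-6 + 0) = 8*(-6) = -48)
A(S) = -6 (A(S) = (1/8)*(-48) = -6)
1/(A(O(-9, -16)) + T(-251, 3)) = 1/(-6 + 1/(251 + 3)) = 1/(-6 + 1/254) = 1/(-1523/254) = -254/1523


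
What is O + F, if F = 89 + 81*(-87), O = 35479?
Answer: 28521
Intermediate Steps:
F = -6958 (F = 89 - 7047 = -6958)
O + F = 35479 - 6958 = 28521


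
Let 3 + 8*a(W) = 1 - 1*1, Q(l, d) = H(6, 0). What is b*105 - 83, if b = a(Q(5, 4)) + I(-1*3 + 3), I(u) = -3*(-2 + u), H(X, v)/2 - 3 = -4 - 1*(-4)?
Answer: 4061/8 ≈ 507.63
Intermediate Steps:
H(X, v) = 6 (H(X, v) = 6 + 2*(-4 - 1*(-4)) = 6 + 2*(-4 + 4) = 6 + 2*0 = 6 + 0 = 6)
Q(l, d) = 6
I(u) = 6 - 3*u
a(W) = -3/8 (a(W) = -3/8 + (1 - 1*1)/8 = -3/8 + (1 - 1)/8 = -3/8 + (1/8)*0 = -3/8 + 0 = -3/8)
b = 45/8 (b = -3/8 + (6 - 3*(-1*3 + 3)) = -3/8 + (6 - 3*(-3 + 3)) = -3/8 + (6 - 3*0) = -3/8 + (6 + 0) = -3/8 + 6 = 45/8 ≈ 5.6250)
b*105 - 83 = (45/8)*105 - 83 = 4725/8 - 83 = 4061/8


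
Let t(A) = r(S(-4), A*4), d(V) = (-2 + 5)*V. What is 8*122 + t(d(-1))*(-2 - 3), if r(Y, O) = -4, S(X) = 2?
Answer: 996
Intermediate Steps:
d(V) = 3*V
t(A) = -4
8*122 + t(d(-1))*(-2 - 3) = 8*122 - 4*(-2 - 3) = 976 - 4*(-5) = 976 + 20 = 996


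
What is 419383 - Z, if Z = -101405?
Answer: 520788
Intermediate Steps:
419383 - Z = 419383 - 1*(-101405) = 419383 + 101405 = 520788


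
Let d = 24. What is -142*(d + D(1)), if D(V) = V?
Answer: -3550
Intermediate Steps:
-142*(d + D(1)) = -142*(24 + 1) = -142*25 = -3550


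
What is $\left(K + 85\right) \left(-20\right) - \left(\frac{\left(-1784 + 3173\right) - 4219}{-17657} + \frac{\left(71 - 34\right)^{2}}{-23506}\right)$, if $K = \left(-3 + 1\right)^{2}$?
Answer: $- \frac{738823236307}{415045442} \approx -1780.1$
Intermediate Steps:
$K = 4$ ($K = \left(-2\right)^{2} = 4$)
$\left(K + 85\right) \left(-20\right) - \left(\frac{\left(-1784 + 3173\right) - 4219}{-17657} + \frac{\left(71 - 34\right)^{2}}{-23506}\right) = \left(4 + 85\right) \left(-20\right) - \left(\frac{\left(-1784 + 3173\right) - 4219}{-17657} + \frac{\left(71 - 34\right)^{2}}{-23506}\right) = 89 \left(-20\right) - \left(\left(1389 - 4219\right) \left(- \frac{1}{17657}\right) + 37^{2} \left(- \frac{1}{23506}\right)\right) = -1780 - \left(\left(-2830\right) \left(- \frac{1}{17657}\right) + 1369 \left(- \frac{1}{23506}\right)\right) = -1780 - \left(\frac{2830}{17657} - \frac{1369}{23506}\right) = -1780 - \frac{42349547}{415045442} = - \frac{738823236307}{415045442}$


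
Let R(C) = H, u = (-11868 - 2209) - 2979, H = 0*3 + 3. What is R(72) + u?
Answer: -17053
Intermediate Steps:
H = 3 (H = 0 + 3 = 3)
u = -17056 (u = -14077 - 2979 = -17056)
R(C) = 3
R(72) + u = 3 - 17056 = -17053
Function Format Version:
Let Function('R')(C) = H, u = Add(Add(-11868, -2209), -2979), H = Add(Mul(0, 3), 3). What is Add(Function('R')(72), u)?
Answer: -17053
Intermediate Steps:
H = 3 (H = Add(0, 3) = 3)
u = -17056 (u = Add(-14077, -2979) = -17056)
Function('R')(C) = 3
Add(Function('R')(72), u) = Add(3, -17056) = -17053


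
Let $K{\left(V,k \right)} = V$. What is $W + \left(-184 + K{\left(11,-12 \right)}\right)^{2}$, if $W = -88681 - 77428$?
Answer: $-136180$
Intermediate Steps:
$W = -166109$ ($W = -88681 - 77428 = -166109$)
$W + \left(-184 + K{\left(11,-12 \right)}\right)^{2} = -166109 + \left(-184 + 11\right)^{2} = -166109 + \left(-173\right)^{2} = -166109 + 29929 = -136180$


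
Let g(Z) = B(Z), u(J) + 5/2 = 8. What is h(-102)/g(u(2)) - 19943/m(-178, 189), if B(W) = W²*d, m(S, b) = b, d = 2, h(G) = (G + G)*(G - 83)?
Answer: 1693231/3267 ≈ 518.28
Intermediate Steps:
h(G) = 2*G*(-83 + G) (h(G) = (2*G)*(-83 + G) = 2*G*(-83 + G))
u(J) = 11/2 (u(J) = -5/2 + 8 = 11/2)
B(W) = 2*W² (B(W) = W²*2 = 2*W²)
g(Z) = 2*Z²
h(-102)/g(u(2)) - 19943/m(-178, 189) = (2*(-102)*(-83 - 102))/((2*(11/2)²)) - 19943/189 = (2*(-102)*(-185))/((2*(121/4))) - 19943*1/189 = 37740/(121/2) - 2849/27 = 37740*(2/121) - 2849/27 = 75480/121 - 2849/27 = 1693231/3267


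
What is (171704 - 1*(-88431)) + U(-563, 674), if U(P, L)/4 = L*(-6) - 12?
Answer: 243911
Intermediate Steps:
U(P, L) = -48 - 24*L (U(P, L) = 4*(L*(-6) - 12) = 4*(-6*L - 12) = 4*(-12 - 6*L) = -48 - 24*L)
(171704 - 1*(-88431)) + U(-563, 674) = (171704 - 1*(-88431)) + (-48 - 24*674) = (171704 + 88431) + (-48 - 16176) = 260135 - 16224 = 243911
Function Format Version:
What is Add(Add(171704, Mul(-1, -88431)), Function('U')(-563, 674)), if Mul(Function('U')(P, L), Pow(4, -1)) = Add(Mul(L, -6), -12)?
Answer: 243911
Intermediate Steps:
Function('U')(P, L) = Add(-48, Mul(-24, L)) (Function('U')(P, L) = Mul(4, Add(Mul(L, -6), -12)) = Mul(4, Add(Mul(-6, L), -12)) = Mul(4, Add(-12, Mul(-6, L))) = Add(-48, Mul(-24, L)))
Add(Add(171704, Mul(-1, -88431)), Function('U')(-563, 674)) = Add(Add(171704, Mul(-1, -88431)), Add(-48, Mul(-24, 674))) = Add(Add(171704, 88431), Add(-48, -16176)) = Add(260135, -16224) = 243911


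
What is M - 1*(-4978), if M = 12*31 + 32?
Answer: 5382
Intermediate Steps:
M = 404 (M = 372 + 32 = 404)
M - 1*(-4978) = 404 - 1*(-4978) = 404 + 4978 = 5382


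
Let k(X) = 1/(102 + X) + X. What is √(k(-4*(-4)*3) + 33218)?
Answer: √29939406/30 ≈ 182.39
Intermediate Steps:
k(X) = X + 1/(102 + X)
√(k(-4*(-4)*3) + 33218) = √((1 + (-4*(-4)*3)² + 102*(-4*(-4)*3))/(102 - 4*(-4)*3) + 33218) = √((1 + (16*3)² + 102*(16*3))/(102 + 16*3) + 33218) = √((1 + 48² + 102*48)/(102 + 48) + 33218) = √((1 + 2304 + 4896)/150 + 33218) = √((1/150)*7201 + 33218) = √(7201/150 + 33218) = √(4989901/150) = √29939406/30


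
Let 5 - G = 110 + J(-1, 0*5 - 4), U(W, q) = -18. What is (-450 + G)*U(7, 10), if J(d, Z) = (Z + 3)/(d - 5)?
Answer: 9993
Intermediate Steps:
J(d, Z) = (3 + Z)/(-5 + d)
G = -631/6 (G = 5 - (110 + (3 + (0*5 - 4))/(-5 - 1)) = 5 - (110 + (3 + (0 - 4))/(-6)) = 5 - (110 - (3 - 4)/6) = 5 - (110 - ⅙*(-1)) = 5 - (110 + ⅙) = 5 - 1*661/6 = 5 - 661/6 = -631/6 ≈ -105.17)
(-450 + G)*U(7, 10) = (-450 - 631/6)*(-18) = -3331/6*(-18) = 9993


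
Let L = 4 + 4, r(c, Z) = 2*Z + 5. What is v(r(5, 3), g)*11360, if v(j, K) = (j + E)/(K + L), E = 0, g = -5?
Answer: 124960/3 ≈ 41653.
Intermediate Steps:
r(c, Z) = 5 + 2*Z
L = 8
v(j, K) = j/(8 + K) (v(j, K) = (j + 0)/(K + 8) = j/(8 + K))
v(r(5, 3), g)*11360 = ((5 + 2*3)/(8 - 5))*11360 = ((5 + 6)/3)*11360 = (11*(⅓))*11360 = (11/3)*11360 = 124960/3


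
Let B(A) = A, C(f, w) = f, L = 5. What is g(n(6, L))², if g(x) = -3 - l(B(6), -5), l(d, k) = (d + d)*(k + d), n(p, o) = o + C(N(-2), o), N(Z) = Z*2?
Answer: 225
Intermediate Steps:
N(Z) = 2*Z
n(p, o) = -4 + o (n(p, o) = o + 2*(-2) = o - 4 = -4 + o)
l(d, k) = 2*d*(d + k) (l(d, k) = (2*d)*(d + k) = 2*d*(d + k))
g(x) = -15 (g(x) = -3 - 2*6*(6 - 5) = -3 - 2*6 = -3 - 1*12 = -3 - 12 = -15)
g(n(6, L))² = (-15)² = 225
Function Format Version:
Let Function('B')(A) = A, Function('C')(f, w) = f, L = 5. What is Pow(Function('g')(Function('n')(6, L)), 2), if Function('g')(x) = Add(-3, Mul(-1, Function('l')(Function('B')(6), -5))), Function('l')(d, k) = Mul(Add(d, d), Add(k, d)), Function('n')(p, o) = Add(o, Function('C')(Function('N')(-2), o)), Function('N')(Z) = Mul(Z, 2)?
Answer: 225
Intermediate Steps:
Function('N')(Z) = Mul(2, Z)
Function('n')(p, o) = Add(-4, o) (Function('n')(p, o) = Add(o, Mul(2, -2)) = Add(o, -4) = Add(-4, o))
Function('l')(d, k) = Mul(2, d, Add(d, k)) (Function('l')(d, k) = Mul(Mul(2, d), Add(d, k)) = Mul(2, d, Add(d, k)))
Function('g')(x) = -15 (Function('g')(x) = Add(-3, Mul(-1, Mul(2, 6, Add(6, -5)))) = Add(-3, Mul(-1, Mul(2, 6, 1))) = Add(-3, Mul(-1, 12)) = Add(-3, -12) = -15)
Pow(Function('g')(Function('n')(6, L)), 2) = Pow(-15, 2) = 225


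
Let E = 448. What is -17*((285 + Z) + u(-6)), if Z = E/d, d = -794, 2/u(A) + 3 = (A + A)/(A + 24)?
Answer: -21075733/4367 ≈ -4826.1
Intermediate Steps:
u(A) = 2/(-3 + 2*A/(24 + A)) (u(A) = 2/(-3 + (A + A)/(A + 24)) = 2/(-3 + (2*A)/(24 + A)) = 2/(-3 + 2*A/(24 + A)))
Z = -224/397 (Z = 448/(-794) = 448*(-1/794) = -224/397 ≈ -0.56423)
-17*((285 + Z) + u(-6)) = -17*((285 - 224/397) + 2*(-24 - 1*(-6))/(72 - 6)) = -17*(112921/397 + 2*(-24 + 6)/66) = -17*(112921/397 + 2*(1/66)*(-18)) = -17*(112921/397 - 6/11) = -17*1239749/4367 = -21075733/4367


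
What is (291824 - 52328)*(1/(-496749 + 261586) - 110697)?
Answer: -6234521220219552/235163 ≈ -2.6511e+10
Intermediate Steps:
(291824 - 52328)*(1/(-496749 + 261586) - 110697) = 239496*(1/(-235163) - 110697) = 239496*(-1/235163 - 110697) = 239496*(-26031838612/235163) = -6234521220219552/235163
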